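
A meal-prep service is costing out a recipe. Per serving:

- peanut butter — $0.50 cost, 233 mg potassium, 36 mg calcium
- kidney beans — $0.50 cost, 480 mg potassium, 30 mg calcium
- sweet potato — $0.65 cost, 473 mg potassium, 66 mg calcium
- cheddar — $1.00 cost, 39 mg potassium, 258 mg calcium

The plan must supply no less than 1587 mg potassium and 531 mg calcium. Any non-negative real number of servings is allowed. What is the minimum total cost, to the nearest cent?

Check every corner: each single food scaled to meet both minima, and each pair solved so both constraints bind.
peanut butter only: max(1587/233, 531/36) = 14.75 servings → $7.38.
kidney beans only: max(1587/480, 531/30) = 17.7 servings → $8.85.
sweet potato only: max(1587/473, 531/66) = 8.045 servings → $5.23.
cheddar only: max(1587/39, 531/258) = 40.69 servings → $40.69.
peanut butter + kidney beans with both targets exact would need a negative amount; discard.
peanut butter + sweet potato: the both-tight solution has a negative serving — not a feasible corner.
peanut butter + cheddar with both tight: 6.621 servings and 1.134 servings → $4.44.
kidney beans + sweet potato: the both-tight solution has a negative serving — not a feasible corner.
kidney beans + cheddar with both tight: 3.169 servings and 1.69 servings → $3.27.
sweet potato + cheddar with both tight: 3.254 servings and 1.226 servings → $3.34.
So the least-cost plan costs $3.27.

$3.27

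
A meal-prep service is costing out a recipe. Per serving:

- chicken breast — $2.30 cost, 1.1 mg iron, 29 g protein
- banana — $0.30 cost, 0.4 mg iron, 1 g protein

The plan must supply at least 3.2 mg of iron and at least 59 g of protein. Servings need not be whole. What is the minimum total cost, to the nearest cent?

An LP optimum is at a vertex; with two nutrient constraints at most two foods are used. Check each candidate.
chicken breast only: max(3.2/1.1, 59/29) = 2.909 servings → $6.69.
banana only: max(3.2/0.4, 59/1) = 59 servings → $17.70.
chicken breast + banana with both tight: 1.943 servings and 2.657 servings → $5.27.
The minimum over all feasible corners is $5.27.

$5.27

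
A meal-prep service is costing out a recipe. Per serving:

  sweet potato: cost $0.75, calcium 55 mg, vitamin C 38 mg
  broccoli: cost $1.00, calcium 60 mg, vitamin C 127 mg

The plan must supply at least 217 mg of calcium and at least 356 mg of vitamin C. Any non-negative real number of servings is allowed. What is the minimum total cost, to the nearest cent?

$3.40

Two binding constraints pin down two serving amounts, so the optimal mix uses at most two foods. The candidates are each food alone (scaled to the tighter of calcium/vitamin C) and each pair with both constraints tight.
sweet potato only: max(217/55, 356/38) = 9.368 servings → $7.03.
broccoli only: max(217/60, 356/127) = 3.617 servings → $3.62.
sweet potato + broccoli with both tight: 1.318 servings and 2.409 servings → $3.40.
So the least-cost plan costs $3.40.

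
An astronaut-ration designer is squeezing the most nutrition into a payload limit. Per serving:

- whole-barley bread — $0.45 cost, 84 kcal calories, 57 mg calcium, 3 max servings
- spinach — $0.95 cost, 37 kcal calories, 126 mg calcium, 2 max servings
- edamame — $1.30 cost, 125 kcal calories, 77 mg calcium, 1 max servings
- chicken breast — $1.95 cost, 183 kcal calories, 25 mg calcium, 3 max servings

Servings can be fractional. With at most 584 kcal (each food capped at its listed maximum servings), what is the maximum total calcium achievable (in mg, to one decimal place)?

518.2 mg

Calcium per kcal: spinach 3.405, whole-barley bread 0.6786, edamame 0.616, chicken breast 0.1366.
Take 2 servings of spinach: uses 74 kcal, +252.0 mg calcium (running total 252.0 mg).
Take 3 servings of whole-barley bread: uses 252 kcal, +171.0 mg calcium (running total 423.0 mg).
Take 1 serving of edamame: uses 125 kcal, +77.0 mg calcium (running total 500.0 mg).
Take 0.7268 servings of chicken breast: uses 133 kcal, +18.2 mg calcium (running total 518.2 mg).
Greedy by best ratio exhausts the calories allowance optimally: 518.2 mg.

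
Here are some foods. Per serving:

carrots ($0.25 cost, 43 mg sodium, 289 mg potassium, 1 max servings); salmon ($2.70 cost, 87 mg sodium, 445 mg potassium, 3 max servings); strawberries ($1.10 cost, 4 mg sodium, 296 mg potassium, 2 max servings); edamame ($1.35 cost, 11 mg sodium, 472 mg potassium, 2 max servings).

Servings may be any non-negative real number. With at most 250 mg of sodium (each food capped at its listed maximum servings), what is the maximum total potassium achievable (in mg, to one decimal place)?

2730.3 mg

Potassium per mg sodium: strawberries 74, edamame 42.91, carrots 6.721, salmon 5.115.
Take 2 servings of strawberries: uses 8 mg sodium, +592.0 mg potassium (running total 592.0 mg).
Take 2 servings of edamame: uses 22 mg sodium, +944.0 mg potassium (running total 1536.0 mg).
Take 1 serving of carrots: uses 43 mg sodium, +289.0 mg potassium (running total 1825.0 mg).
Take 2.034 servings of salmon: uses 177 mg sodium, +905.3 mg potassium (running total 2730.3 mg).
Filling greedily by potassium-per-mg sodium is optimal for one linear limit, giving 2730.3 mg.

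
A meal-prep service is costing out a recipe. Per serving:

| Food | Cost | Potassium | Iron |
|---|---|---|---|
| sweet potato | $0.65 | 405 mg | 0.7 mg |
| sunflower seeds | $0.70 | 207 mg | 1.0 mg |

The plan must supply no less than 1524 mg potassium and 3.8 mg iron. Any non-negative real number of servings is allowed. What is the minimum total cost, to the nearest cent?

sweet potato only: max(1524/405, 3.8/0.7) = 5.429 servings → $3.53.
sunflower seeds only: max(1524/207, 3.8/1.0) = 7.362 servings → $5.15.
sweet potato + sunflower seeds with both tight: 2.835 servings and 1.815 servings → $3.11.
So the least-cost plan costs $3.11.

$3.11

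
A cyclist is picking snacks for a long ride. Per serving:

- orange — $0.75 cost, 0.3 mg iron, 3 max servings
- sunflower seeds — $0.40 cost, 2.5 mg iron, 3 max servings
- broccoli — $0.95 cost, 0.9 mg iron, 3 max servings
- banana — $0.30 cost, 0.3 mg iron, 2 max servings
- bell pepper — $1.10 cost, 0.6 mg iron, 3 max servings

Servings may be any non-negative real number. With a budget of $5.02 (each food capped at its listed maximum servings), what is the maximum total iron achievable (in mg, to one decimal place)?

Iron per dollar: sunflower seeds 6.25, banana 1, broccoli 0.9474, bell pepper 0.5455, orange 0.4.
Take 3 servings of sunflower seeds: spends $1.20, +7.5 mg iron (running total 7.5 mg).
Take 2 servings of banana: spends $0.60, +0.6 mg iron (running total 8.1 mg).
Take 3 servings of broccoli: spends $2.85, +2.7 mg iron (running total 10.8 mg).
Take 0.3364 servings of bell pepper: spends $0.37, +0.2 mg iron (running total 11.0 mg).
Filling greedily by iron-per-dollar is optimal for one linear limit, giving 11.0 mg.

11.0 mg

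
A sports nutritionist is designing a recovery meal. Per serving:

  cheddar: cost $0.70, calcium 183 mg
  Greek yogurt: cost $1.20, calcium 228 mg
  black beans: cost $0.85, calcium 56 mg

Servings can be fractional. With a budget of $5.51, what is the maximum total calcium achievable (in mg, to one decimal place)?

1440.5 mg

Calcium per dollar: cheddar 261.4, Greek yogurt 190, black beans 65.88.
With no serving limits, spend the whole cost allowance on cheddar: $5.51 / $0.70 × 183 mg = 1440.5 mg.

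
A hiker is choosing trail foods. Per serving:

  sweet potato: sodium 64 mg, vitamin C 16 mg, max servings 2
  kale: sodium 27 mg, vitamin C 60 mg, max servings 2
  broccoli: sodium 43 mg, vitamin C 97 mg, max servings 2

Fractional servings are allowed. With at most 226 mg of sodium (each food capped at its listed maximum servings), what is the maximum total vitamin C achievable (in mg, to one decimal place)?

335.5 mg

Vitamin C per mg sodium: broccoli 2.256, kale 2.222, sweet potato 0.25.
Take 2 servings of broccoli: uses 86 mg sodium, +194.0 mg vitamin C (running total 194.0 mg).
Take 2 servings of kale: uses 54 mg sodium, +120.0 mg vitamin C (running total 314.0 mg).
Take 1.344 servings of sweet potato: uses 86 mg sodium, +21.5 mg vitamin C (running total 335.5 mg).
Greedy by best ratio exhausts the sodium allowance optimally: 335.5 mg.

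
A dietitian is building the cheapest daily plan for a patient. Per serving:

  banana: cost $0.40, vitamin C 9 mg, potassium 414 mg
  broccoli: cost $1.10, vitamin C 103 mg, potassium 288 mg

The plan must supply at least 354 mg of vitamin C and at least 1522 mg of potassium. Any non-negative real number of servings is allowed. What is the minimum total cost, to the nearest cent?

For a min-cost LP with two ≥-constraints, a basic feasible solution has at most two positive variables.
banana only: max(354/9, 1522/414) = 39.33 servings → $15.73.
broccoli only: max(354/103, 1522/288) = 5.285 servings → $5.81.
banana + broccoli with both tight: 1.369 servings and 3.317 servings → $4.20.
So the least-cost plan costs $4.20.

$4.20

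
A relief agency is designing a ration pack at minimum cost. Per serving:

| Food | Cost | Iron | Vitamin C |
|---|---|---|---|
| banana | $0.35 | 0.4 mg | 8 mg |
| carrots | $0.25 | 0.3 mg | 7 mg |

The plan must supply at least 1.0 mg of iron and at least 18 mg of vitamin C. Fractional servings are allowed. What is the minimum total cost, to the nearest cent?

Check every corner: each single food scaled to meet both minima, and each pair solved so both constraints bind.
banana only: max(1.0/0.4, 18/8) = 2.5 servings → $0.88.
carrots only: max(1.0/0.3, 18/7) = 3.333 servings → $0.83.
banana + carrots with both targets exact would need a negative amount; discard.
So the least-cost plan costs $0.83.

$0.83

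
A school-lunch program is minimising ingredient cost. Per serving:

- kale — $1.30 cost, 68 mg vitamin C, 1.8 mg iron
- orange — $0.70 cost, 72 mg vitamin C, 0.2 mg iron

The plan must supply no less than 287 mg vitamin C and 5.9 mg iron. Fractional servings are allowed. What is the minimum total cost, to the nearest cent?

This is a tiny linear program; its minimum lies at a vertex of the feasible set. List the vertices and price them.
kale only: max(287/68, 5.9/1.8) = 4.221 servings → $5.49.
orange only: max(287/72, 5.9/0.2) = 29.5 servings → $20.65.
kale + orange with both tight: 3.167 servings and 0.9948 servings → $4.81.
Cheapest feasible corner: $4.81.

$4.81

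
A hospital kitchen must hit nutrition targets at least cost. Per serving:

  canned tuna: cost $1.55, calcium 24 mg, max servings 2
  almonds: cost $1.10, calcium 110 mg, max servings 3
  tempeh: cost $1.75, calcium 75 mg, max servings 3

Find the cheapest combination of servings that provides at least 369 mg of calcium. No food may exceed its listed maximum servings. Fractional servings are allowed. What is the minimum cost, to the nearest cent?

$4.21

Cost per mg of calcium: almonds $0.0100, tempeh $0.0233, canned tuna $0.0646.
Take 3 servings of almonds: +330.0 mg calcium for $3.30 (total $3.30, still need 39.0 mg).
Take 0.52 servings of tempeh: +39.0 mg calcium for $0.91 (total $4.21, still need 0.0 mg).
Greedy by cheapest-per-mg is optimal for a single linear constraint, so the minimum cost is $4.21.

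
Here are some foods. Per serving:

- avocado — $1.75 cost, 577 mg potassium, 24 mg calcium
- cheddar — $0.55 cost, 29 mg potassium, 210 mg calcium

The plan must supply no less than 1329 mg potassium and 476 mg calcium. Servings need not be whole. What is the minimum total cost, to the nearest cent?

$4.96

avocado only: max(1329/577, 476/24) = 19.83 servings → $34.71.
cheddar only: max(1329/29, 476/210) = 45.83 servings → $25.21.
avocado + cheddar with both tight: 2.202 servings and 2.015 servings → $4.96.
Cheapest feasible corner: $4.96.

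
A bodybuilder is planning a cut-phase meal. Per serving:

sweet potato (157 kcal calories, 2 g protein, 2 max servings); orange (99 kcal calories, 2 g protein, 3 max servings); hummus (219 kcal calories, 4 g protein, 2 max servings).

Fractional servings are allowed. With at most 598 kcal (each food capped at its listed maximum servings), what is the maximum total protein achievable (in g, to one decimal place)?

Protein per kcal: orange 0.0202, hummus 0.01826, sweet potato 0.01274.
Take 3 servings of orange: uses 297 kcal, +6.0 g protein (running total 6.0 g).
Take 1.374 servings of hummus: uses 301 kcal, +5.5 g protein (running total 11.5 g).
Greedy by best ratio exhausts the calories allowance optimally: 11.5 g.

11.5 g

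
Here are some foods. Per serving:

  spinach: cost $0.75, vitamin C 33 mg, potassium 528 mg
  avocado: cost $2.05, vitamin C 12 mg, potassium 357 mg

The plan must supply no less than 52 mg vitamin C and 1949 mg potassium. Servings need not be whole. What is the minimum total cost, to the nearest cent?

A basic optimal solution has at most two foods positive. Try each food alone and each pair with both targets met exactly.
spinach only: max(52/33, 1949/528) = 3.691 servings → $2.77.
avocado only: max(52/12, 1949/357) = 5.459 servings → $11.19.
spinach + avocado: intersection lies outside the first quadrant.
Cheapest feasible corner: $2.77.

$2.77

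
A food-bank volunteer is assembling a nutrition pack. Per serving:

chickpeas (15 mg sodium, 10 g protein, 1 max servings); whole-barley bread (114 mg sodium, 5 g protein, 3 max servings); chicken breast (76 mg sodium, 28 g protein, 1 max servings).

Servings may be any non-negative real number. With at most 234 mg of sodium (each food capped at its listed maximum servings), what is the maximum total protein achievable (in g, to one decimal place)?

Protein per mg sodium: chickpeas 0.6667, chicken breast 0.3684, whole-barley bread 0.04386.
Take 1 serving of chickpeas: uses 15 mg sodium, +10.0 g protein (running total 10.0 g).
Take 1 serving of chicken breast: uses 76 mg sodium, +28.0 g protein (running total 38.0 g).
Take 1.254 servings of whole-barley bread: uses 143 mg sodium, +6.3 g protein (running total 44.3 g).
Greedy by best ratio exhausts the sodium allowance optimally: 44.3 g.

44.3 g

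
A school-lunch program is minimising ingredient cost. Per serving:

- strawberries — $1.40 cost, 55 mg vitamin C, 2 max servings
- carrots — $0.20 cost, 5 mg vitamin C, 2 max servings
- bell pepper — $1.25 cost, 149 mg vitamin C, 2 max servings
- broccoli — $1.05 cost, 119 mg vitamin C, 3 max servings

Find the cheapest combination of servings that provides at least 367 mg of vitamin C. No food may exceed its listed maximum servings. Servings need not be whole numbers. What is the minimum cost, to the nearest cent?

Cost per mg of vitamin C: bell pepper $0.0084, broccoli $0.0088, strawberries $0.0255, carrots $0.0400.
Take 2 servings of bell pepper: +298.0 mg vitamin C for $2.50 (total $2.50, still need 69.0 mg).
Take 0.5798 servings of broccoli: +69.0 mg vitamin C for $0.61 (total $3.11, still need 0.0 mg).
Filling from the cheapest source first is optimal under one linear minimum: $3.11.

$3.11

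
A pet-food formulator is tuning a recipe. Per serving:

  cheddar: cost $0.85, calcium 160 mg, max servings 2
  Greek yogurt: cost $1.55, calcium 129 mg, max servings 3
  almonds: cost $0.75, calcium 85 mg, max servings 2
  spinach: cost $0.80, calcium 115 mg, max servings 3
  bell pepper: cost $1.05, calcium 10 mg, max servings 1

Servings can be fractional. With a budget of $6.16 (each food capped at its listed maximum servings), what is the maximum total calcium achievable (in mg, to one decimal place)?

Calcium per dollar: cheddar 188.2, spinach 143.8, almonds 113.3, Greek yogurt 83.23, bell pepper 9.524.
Take 2 servings of cheddar: spends $1.70, +320.0 mg calcium (running total 320.0 mg).
Take 3 servings of spinach: spends $2.40, +345.0 mg calcium (running total 665.0 mg).
Take 2 servings of almonds: spends $1.50, +170.0 mg calcium (running total 835.0 mg).
Take 0.3613 servings of Greek yogurt: spends $0.56, +46.6 mg calcium (running total 881.6 mg).
Filling greedily by calcium-per-dollar is optimal for one linear limit, giving 881.6 mg.

881.6 mg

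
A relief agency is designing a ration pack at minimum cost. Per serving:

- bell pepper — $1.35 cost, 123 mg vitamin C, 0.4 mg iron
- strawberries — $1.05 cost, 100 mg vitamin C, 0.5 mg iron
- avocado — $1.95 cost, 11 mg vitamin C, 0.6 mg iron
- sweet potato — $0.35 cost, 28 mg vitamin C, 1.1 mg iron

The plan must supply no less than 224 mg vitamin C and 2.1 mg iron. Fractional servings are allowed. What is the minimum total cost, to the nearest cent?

The cheapest plan sits at a corner of the feasible region — with two constraints it uses at most two foods.
bell pepper only: max(224/123, 2.1/0.4) = 5.25 servings → $7.09.
strawberries only: max(224/100, 2.1/0.5) = 4.2 servings → $4.41.
avocado only: max(224/11, 2.1/0.6) = 20.36 servings → $39.71.
sweet potato only: max(224/28, 2.1/1.1) = 8 servings → $2.80.
bell pepper + strawberries with both targets exact would need a negative amount; discard.
bell pepper + avocado with both tight: 1.604 servings and 2.431 servings → $6.91.
bell pepper + sweet potato with both tight: 1.512 servings and 1.359 servings → $2.52.
strawberries + avocado with both tight: 2.042 servings and 1.798 servings → $5.65.
strawberries + sweet potato with both tight: 1.954 servings and 1.021 servings → $2.41.
avocado + sweet potato with both targets exact would need a negative amount; discard.
So the least-cost plan costs $2.41.

$2.41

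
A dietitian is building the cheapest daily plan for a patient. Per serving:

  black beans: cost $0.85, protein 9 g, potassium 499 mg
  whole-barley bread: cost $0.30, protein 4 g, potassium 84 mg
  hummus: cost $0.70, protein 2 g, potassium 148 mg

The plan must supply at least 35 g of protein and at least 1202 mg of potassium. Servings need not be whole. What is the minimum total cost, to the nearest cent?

The cheapest plan sits at a corner of the feasible region — with two constraints it uses at most two foods.
black beans only: max(35/9, 1202/499) = 3.889 servings → $3.31.
whole-barley bread only: max(35/4, 1202/84) = 14.31 servings → $4.29.
hummus only: max(35/2, 1202/148) = 17.5 servings → $12.25.
black beans + whole-barley bread with both tight: 1.506 servings and 5.36 servings → $2.89.
black beans + hummus: the both-tight solution has a negative serving — not a feasible corner.
whole-barley bread + hummus with both tight: 6.547 servings and 4.406 servings → $5.05.
So the least-cost plan costs $2.89.

$2.89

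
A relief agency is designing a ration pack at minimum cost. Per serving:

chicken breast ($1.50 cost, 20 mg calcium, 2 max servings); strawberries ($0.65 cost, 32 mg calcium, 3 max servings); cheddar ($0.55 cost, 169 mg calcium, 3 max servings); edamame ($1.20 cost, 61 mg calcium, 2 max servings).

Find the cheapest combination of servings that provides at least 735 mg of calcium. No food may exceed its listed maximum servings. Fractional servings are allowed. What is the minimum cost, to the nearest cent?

$6.75

Cost per mg of calcium: cheddar $0.0033, edamame $0.0197, strawberries $0.0203, chicken breast $0.0750.
Take 3 servings of cheddar: +507.0 mg calcium for $1.65 (total $1.65, still need 228.0 mg).
Take 2 servings of edamame: +122.0 mg calcium for $2.40 (total $4.05, still need 106.0 mg).
Take 3 servings of strawberries: +96.0 mg calcium for $1.95 (total $6.00, still need 10.0 mg).
Take 0.5 servings of chicken breast: +10.0 mg calcium for $0.75 (total $6.75, still need 0.0 mg).
Filling from the cheapest source first is optimal under one linear minimum: $6.75.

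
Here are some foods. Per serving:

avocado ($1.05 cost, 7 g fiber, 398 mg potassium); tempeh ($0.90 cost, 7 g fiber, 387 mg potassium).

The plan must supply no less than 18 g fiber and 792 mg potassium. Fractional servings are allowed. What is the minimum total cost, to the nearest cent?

Minimising a linear cost over {fiber ≥ 18, potassium ≥ 792, servings ≥ 0} — the optimum is at a vertex, using one or two foods.
avocado only: max(18/7, 792/398) = 2.571 servings → $2.70.
tempeh only: max(18/7, 792/387) = 2.571 servings → $2.31.
avocado + tempeh: the both-tight solution has a negative serving — not a feasible corner.
So the least-cost plan costs $2.31.

$2.31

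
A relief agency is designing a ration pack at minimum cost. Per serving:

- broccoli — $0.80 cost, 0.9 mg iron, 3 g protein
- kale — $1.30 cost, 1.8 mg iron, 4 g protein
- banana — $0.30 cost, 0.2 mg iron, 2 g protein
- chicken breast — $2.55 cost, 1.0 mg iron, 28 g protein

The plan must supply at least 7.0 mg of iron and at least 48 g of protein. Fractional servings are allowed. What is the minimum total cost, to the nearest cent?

$7.36

Minimising a linear cost over {iron ≥ 7.0, protein ≥ 48, servings ≥ 0} — the optimum is at a vertex, using one or two foods.
broccoli only: max(7.0/0.9, 48/3) = 16 servings → $12.80.
kale only: max(7.0/1.8, 48/4) = 12 servings → $15.60.
banana only: max(7.0/0.2, 48/2) = 35 servings → $10.50.
chicken breast only: max(7.0/1.0, 48/28) = 7 servings → $17.85.
broccoli + kale: intersection lies outside the first quadrant.
broccoli + banana with both tight: 3.667 servings and 18.5 servings → $8.48.
broccoli + chicken breast with both tight: 6.667 servings and 1 serving → $7.88.
kale + banana with both tight: 1.571 servings and 20.86 servings → $8.30.
kale + chicken breast with both tight: 3.19 servings and 1.259 servings → $7.36.
banana + chicken breast: intersection lies outside the first quadrant.
So the least-cost plan costs $7.36.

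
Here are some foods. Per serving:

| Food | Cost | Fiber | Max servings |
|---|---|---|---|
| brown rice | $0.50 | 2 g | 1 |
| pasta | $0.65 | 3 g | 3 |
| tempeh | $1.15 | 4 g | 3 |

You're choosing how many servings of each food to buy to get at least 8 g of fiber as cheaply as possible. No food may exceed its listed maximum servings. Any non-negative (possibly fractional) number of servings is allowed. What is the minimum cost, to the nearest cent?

Cost per g of fiber: pasta $0.2167, brown rice $0.2500, tempeh $0.2875.
Take 2.667 servings of pasta: +8.0 g fiber for $1.73 (total $1.73, still need 0.0 g).
Greedy by cheapest-per-g is optimal for a single linear constraint, so the minimum cost is $1.73.

$1.73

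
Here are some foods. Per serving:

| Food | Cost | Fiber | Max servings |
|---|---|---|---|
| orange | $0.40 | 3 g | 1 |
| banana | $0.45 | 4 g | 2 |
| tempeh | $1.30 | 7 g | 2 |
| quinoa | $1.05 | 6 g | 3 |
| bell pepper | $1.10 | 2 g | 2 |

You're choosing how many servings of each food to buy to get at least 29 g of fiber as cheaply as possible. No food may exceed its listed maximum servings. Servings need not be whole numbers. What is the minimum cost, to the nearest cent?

Cost per g of fiber: banana $0.1125, orange $0.1333, quinoa $0.1750, tempeh $0.1857, bell pepper $0.5500.
Take 2 servings of banana: +8.0 g fiber for $0.90 (total $0.90, still need 21.0 g).
Take 1 serving of orange: +3.0 g fiber for $0.40 (total $1.30, still need 18.0 g).
Take 3 servings of quinoa: +18.0 g fiber for $3.15 (total $4.45, still need 0.0 g).
Greedy by cheapest-per-g is optimal for a single linear constraint, so the minimum cost is $4.45.

$4.45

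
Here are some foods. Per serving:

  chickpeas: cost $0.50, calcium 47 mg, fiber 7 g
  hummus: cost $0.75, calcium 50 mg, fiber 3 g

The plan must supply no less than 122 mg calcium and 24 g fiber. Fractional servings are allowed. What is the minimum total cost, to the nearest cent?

An LP optimum is at a vertex; with two nutrient constraints at most two foods are used. Check each candidate.
chickpeas only: max(122/47, 24/7) = 3.429 servings → $1.71.
hummus only: max(122/50, 24/3) = 8 servings → $6.00.
chickpeas + hummus: intersection lies outside the first quadrant.
The minimum over all feasible corners is $1.71.

$1.71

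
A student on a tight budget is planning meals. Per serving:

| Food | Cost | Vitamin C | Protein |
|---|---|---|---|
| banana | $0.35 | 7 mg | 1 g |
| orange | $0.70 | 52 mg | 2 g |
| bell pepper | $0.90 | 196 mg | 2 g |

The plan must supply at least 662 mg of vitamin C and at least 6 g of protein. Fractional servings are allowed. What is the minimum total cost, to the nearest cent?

$3.04

A basic optimal solution has at most two foods positive. Try each food alone and each pair with both targets met exactly.
banana only: max(662/7, 6/1) = 94.57 servings → $33.10.
orange only: max(662/52, 6/2) = 12.73 servings → $8.91.
bell pepper only: max(662/196, 6/2) = 3.378 servings → $3.04.
banana + orange: the both-tight solution has a negative serving — not a feasible corner.
banana + bell pepper with both targets exact would need a negative amount; discard.
orange + bell pepper: intersection lies outside the first quadrant.
So the least-cost plan costs $3.04.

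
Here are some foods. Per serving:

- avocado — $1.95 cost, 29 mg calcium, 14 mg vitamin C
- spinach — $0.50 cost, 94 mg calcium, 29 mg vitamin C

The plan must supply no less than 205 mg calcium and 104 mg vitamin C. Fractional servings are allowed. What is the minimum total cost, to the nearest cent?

An LP optimum is at a vertex; with two nutrient constraints at most two foods are used. Check each candidate.
avocado only: max(205/29, 104/14) = 7.429 servings → $14.49.
spinach only: max(205/94, 104/29) = 3.586 servings → $1.79.
avocado + spinach: intersection lies outside the first quadrant.
Cheapest feasible corner: $1.79.

$1.79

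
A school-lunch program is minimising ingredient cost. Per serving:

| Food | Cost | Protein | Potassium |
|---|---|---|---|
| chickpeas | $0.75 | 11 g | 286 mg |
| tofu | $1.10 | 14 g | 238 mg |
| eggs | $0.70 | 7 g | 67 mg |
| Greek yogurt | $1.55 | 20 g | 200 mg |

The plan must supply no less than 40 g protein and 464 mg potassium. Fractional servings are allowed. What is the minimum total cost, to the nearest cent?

$2.73

Check every corner: each single food scaled to meet both minima, and each pair solved so both constraints bind.
chickpeas only: max(40/11, 464/286) = 3.636 servings → $2.73.
tofu only: max(40/14, 464/238) = 2.857 servings → $3.14.
eggs only: max(40/7, 464/67) = 6.925 servings → $4.85.
Greek yogurt only: max(40/20, 464/200) = 2.32 servings → $3.60.
chickpeas + tofu: the both-tight solution has a negative serving — not a feasible corner.
chickpeas + eggs with both tight: 0.449 servings and 5.009 servings → $3.84.
chickpeas + Greek yogurt with both tight: 0.3636 servings and 1.8 servings → $3.06.
tofu + eggs with both tight: 0.7802 servings and 4.154 servings → $3.77.
tofu + Greek yogurt with both tight: 0.6531 servings and 1.543 servings → $3.11.
eggs + Greek yogurt: intersection lies outside the first quadrant.
The minimum over all feasible corners is $2.73.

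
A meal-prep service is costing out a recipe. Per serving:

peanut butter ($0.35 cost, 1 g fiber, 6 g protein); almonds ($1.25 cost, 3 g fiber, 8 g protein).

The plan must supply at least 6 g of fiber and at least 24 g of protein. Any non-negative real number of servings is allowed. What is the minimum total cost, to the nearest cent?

$2.10

An LP optimum is at a vertex; with two nutrient constraints at most two foods are used. Check each candidate.
peanut butter only: max(6/1, 24/6) = 6 servings → $2.10.
almonds only: max(6/3, 24/8) = 3 servings → $3.75.
peanut butter + almonds with both tight: 2.4 servings and 1.2 servings → $2.34.
So the least-cost plan costs $2.10.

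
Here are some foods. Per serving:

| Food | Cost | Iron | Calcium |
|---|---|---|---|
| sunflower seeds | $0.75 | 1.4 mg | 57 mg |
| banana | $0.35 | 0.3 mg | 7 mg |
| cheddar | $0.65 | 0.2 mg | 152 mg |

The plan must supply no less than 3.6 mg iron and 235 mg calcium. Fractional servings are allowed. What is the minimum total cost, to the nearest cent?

$2.26

The cheapest plan sits at a corner of the feasible region — with two constraints it uses at most two foods.
sunflower seeds only: max(3.6/1.4, 235/57) = 4.123 servings → $3.09.
banana only: max(3.6/0.3, 235/7) = 33.57 servings → $11.75.
cheddar only: max(3.6/0.2, 235/152) = 18 servings → $11.70.
sunflower seeds + banana: intersection lies outside the first quadrant.
sunflower seeds + cheddar with both tight: 2.484 servings and 0.6147 servings → $2.26.
banana + cheddar with both tight: 11.32 servings and 1.025 servings → $4.63.
So the least-cost plan costs $2.26.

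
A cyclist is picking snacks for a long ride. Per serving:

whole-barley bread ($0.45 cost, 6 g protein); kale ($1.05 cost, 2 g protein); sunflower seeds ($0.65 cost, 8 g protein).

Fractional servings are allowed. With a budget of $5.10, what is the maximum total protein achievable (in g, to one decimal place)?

68.0 g

Protein per dollar: whole-barley bread 13.33, sunflower seeds 12.31, kale 1.905.
With no serving limits, spend the whole cost allowance on whole-barley bread: $5.10 / $0.45 × 6 g = 68.0 g.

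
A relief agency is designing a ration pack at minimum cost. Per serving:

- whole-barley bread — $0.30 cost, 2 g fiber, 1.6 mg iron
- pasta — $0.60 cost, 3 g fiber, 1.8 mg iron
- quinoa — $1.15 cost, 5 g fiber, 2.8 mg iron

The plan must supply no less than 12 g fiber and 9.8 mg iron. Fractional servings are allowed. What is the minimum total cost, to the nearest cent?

$1.84

At the optimum either one food covers both requirements or two foods hit both targets exactly; no other combination can be cheaper.
whole-barley bread only: max(12/2, 9.8/1.6) = 6.125 servings → $1.84.
pasta only: max(12/3, 9.8/1.8) = 5.444 servings → $3.27.
quinoa only: max(12/5, 9.8/2.8) = 3.5 servings → $4.03.
whole-barley bread + pasta: intersection lies outside the first quadrant.
whole-barley bread + quinoa: the both-tight solution has a negative serving — not a feasible corner.
pasta + quinoa: the both-tight solution has a negative serving — not a feasible corner.
Cheapest feasible corner: $1.84.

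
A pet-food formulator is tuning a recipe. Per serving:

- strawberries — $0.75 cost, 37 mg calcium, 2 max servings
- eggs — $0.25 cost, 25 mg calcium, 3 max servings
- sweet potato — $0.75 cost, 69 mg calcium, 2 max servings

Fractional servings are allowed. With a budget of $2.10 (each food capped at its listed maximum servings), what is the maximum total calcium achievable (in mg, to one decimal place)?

Calcium per dollar: eggs 100, sweet potato 92, strawberries 49.33.
Take 3 servings of eggs: spends $0.75, +75.0 mg calcium (running total 75.0 mg).
Take 1.8 servings of sweet potato: spends $1.35, +124.2 mg calcium (running total 199.2 mg).
Filling greedily by calcium-per-dollar is optimal for one linear limit, giving 199.2 mg.

199.2 mg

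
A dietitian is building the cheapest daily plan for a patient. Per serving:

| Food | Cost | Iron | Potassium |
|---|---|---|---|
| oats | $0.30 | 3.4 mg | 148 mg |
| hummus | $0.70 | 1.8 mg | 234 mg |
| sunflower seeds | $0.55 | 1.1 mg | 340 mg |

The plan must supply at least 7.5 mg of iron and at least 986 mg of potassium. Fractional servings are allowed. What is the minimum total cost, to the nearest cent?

$1.68

Compare the cost at each extreme point of the feasible region.
oats only: max(7.5/3.4, 986/148) = 6.662 servings → $2.00.
hummus only: max(7.5/1.8, 986/234) = 4.214 servings → $2.95.
sunflower seeds only: max(7.5/1.1, 986/340) = 6.818 servings → $3.75.
oats + hummus: intersection lies outside the first quadrant.
oats + sunflower seeds with both tight: 1.475 servings and 2.258 servings → $1.68.
hummus + sunflower seeds with both tight: 4.133 servings and 0.05584 servings → $2.92.
Cheapest feasible corner: $1.68.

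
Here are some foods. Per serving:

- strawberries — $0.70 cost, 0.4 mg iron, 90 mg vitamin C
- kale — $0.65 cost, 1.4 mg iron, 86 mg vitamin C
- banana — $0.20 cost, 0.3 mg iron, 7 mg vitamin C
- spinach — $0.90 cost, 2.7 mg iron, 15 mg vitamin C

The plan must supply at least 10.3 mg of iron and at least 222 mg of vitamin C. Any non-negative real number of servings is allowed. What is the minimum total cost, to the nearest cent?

At the optimum either one food covers both requirements or two foods hit both targets exactly; no other combination can be cheaper.
strawberries only: max(10.3/0.4, 222/90) = 25.75 servings → $18.02.
kale only: max(10.3/1.4, 222/86) = 7.357 servings → $4.78.
banana only: max(10.3/0.3, 222/7) = 34.33 servings → $6.87.
spinach only: max(10.3/2.7, 222/15) = 14.8 servings → $13.32.
strawberries + kale: the both-tight solution has a negative serving — not a feasible corner.
strawberries + banana with both targets exact would need a negative amount; discard.
strawberries + spinach with both tight: 1.877 servings and 3.537 servings → $4.50.
kale + banana with both targets exact would need a negative amount; discard.
kale + spinach with both tight: 2.107 servings and 2.723 servings → $3.82.
banana + spinach with both tight: 30.9 servings and 0.3819 servings → $6.52.
Cheapest feasible corner: $3.82.

$3.82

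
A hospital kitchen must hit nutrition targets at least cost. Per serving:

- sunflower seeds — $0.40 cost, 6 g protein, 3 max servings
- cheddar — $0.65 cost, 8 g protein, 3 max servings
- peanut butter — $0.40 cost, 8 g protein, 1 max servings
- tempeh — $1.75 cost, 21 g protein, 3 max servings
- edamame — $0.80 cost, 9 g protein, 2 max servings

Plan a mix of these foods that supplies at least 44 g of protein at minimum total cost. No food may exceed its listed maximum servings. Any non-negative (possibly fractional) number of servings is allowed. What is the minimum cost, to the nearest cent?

$3.06

Cost per g of protein: peanut butter $0.0500, sunflower seeds $0.0667, cheddar $0.0813, tempeh $0.0833, edamame $0.0889.
Take 1 serving of peanut butter: +8.0 g protein for $0.40 (total $0.40, still need 36.0 g).
Take 3 servings of sunflower seeds: +18.0 g protein for $1.20 (total $1.60, still need 18.0 g).
Take 2.25 servings of cheddar: +18.0 g protein for $1.46 (total $3.06, still need 0.0 g).
Filling from the cheapest source first is optimal under one linear minimum: $3.06.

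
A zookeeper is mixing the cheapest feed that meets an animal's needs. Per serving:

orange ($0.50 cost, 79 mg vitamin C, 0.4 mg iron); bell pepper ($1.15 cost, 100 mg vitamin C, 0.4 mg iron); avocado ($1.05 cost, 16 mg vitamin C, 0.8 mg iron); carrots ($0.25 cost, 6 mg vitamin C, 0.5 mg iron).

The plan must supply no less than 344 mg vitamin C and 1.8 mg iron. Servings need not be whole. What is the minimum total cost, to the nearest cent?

$2.20

Compare the cost at each extreme point of the feasible region.
orange only: max(344/79, 1.8/0.4) = 4.5 servings → $2.25.
bell pepper only: max(344/100, 1.8/0.4) = 4.5 servings → $5.17.
avocado only: max(344/16, 1.8/0.8) = 21.5 servings → $22.57.
carrots only: max(344/6, 1.8/0.5) = 57.33 servings → $14.33.
orange + bell pepper: intersection lies outside the first quadrant.
orange + avocado with both tight: 4.338 servings and 0.08099 servings → $2.25.
orange + carrots with both tight: 4.345 servings and 0.124 servings → $2.20.
bell pepper + avocado with both tight: 3.348 servings and 0.5761 servings → $4.45.
bell pepper + carrots with both tight: 3.387 servings and 0.8908 servings → $4.12.
avocado + carrots: the both-tight solution has a negative serving — not a feasible corner.
The minimum over all feasible corners is $2.20.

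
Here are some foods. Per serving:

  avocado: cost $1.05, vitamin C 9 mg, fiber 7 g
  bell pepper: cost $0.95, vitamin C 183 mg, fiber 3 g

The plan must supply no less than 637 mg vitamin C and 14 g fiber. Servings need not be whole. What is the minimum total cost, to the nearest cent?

$3.83

With two linear requirements the optimum uses one or two foods; enumerate the corners.
avocado only: max(637/9, 14/7) = 70.78 servings → $74.32.
bell pepper only: max(637/183, 14/3) = 4.667 servings → $4.43.
avocado + bell pepper with both tight: 0.5191 servings and 3.455 servings → $3.83.
Cheapest feasible corner: $3.83.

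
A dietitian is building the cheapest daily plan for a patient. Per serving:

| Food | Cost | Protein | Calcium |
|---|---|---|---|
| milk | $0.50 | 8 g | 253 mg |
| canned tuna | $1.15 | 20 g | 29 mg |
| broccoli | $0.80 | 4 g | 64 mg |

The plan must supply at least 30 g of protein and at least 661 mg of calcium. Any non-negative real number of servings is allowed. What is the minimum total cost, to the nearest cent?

$1.83

With two linear requirements the optimum uses one or two foods; enumerate the corners.
milk only: max(30/8, 661/253) = 3.75 servings → $1.88.
canned tuna only: max(30/20, 661/29) = 22.79 servings → $26.21.
broccoli only: max(30/4, 661/64) = 10.33 servings → $8.26.
milk + canned tuna with both tight: 2.558 servings and 0.4768 servings → $1.83.
milk + broccoli with both tight: 1.448 servings and 4.604 servings → $4.41.
canned tuna + broccoli: the both-tight solution has a negative serving — not a feasible corner.
So the least-cost plan costs $1.83.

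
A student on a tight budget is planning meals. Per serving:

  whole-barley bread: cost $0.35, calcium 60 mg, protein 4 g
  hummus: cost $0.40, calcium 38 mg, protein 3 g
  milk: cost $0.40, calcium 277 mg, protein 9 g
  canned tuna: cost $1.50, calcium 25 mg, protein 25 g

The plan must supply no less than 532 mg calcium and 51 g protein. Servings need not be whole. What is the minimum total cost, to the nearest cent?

Two binding constraints pin down two serving amounts, so the optimal mix uses at most two foods. The candidates are each food alone (scaled to the tighter of calcium/protein) and each pair with both constraints tight.
whole-barley bread only: max(532/60, 51/4) = 12.75 servings → $4.46.
hummus only: max(532/38, 51/3) = 17 servings → $6.80.
milk only: max(532/277, 51/9) = 5.667 servings → $2.27.
canned tuna only: max(532/25, 51/25) = 21.28 servings → $31.92.
whole-barley bread + hummus with both targets exact would need a negative amount; discard.
whole-barley bread + milk: the both-tight solution has a negative serving — not a feasible corner.
whole-barley bread + canned tuna with both tight: 8.589 servings and 0.6657 servings → $4.00.
hummus + milk: the both-tight solution has a negative serving — not a feasible corner.
hummus + canned tuna with both tight: 13.74 servings and 0.3909 servings → $6.08.
milk + canned tuna with both tight: 1.795 servings and 1.394 servings → $2.81.
Cheapest feasible corner: $2.27.

$2.27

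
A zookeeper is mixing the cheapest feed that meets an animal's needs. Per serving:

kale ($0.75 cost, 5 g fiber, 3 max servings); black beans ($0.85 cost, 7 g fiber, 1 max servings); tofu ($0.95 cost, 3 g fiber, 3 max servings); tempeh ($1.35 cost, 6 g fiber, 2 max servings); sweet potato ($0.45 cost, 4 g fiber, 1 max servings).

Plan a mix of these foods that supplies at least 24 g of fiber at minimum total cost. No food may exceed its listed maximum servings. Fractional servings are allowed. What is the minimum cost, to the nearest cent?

$3.25

Cost per g of fiber: sweet potato $0.1125, black beans $0.1214, kale $0.1500, tempeh $0.2250, tofu $0.3167.
Take 1 serving of sweet potato: +4.0 g fiber for $0.45 (total $0.45, still need 20.0 g).
Take 1 serving of black beans: +7.0 g fiber for $0.85 (total $1.30, still need 13.0 g).
Take 2.6 servings of kale: +13.0 g fiber for $1.95 (total $3.25, still need 0.0 g).
Filling from the cheapest source first is optimal under one linear minimum: $3.25.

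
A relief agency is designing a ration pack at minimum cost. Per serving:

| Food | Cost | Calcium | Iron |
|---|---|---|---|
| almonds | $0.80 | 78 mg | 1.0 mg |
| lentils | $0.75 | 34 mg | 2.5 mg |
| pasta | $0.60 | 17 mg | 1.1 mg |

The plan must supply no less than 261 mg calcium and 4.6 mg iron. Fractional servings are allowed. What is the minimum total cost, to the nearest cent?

$2.92

Minimising a linear cost over {calcium ≥ 261, iron ≥ 4.6, servings ≥ 0} — the optimum is at a vertex, using one or two foods.
almonds only: max(261/78, 4.6/1.0) = 4.6 servings → $3.68.
lentils only: max(261/34, 4.6/2.5) = 7.676 servings → $5.76.
pasta only: max(261/17, 4.6/1.1) = 15.35 servings → $9.21.
almonds + lentils with both tight: 3.081 servings and 0.6075 servings → $2.92.
almonds + pasta with both tight: 3.036 servings and 1.422 servings → $3.28.
lentils + pasta: the both-tight solution has a negative serving — not a feasible corner.
The minimum over all feasible corners is $2.92.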